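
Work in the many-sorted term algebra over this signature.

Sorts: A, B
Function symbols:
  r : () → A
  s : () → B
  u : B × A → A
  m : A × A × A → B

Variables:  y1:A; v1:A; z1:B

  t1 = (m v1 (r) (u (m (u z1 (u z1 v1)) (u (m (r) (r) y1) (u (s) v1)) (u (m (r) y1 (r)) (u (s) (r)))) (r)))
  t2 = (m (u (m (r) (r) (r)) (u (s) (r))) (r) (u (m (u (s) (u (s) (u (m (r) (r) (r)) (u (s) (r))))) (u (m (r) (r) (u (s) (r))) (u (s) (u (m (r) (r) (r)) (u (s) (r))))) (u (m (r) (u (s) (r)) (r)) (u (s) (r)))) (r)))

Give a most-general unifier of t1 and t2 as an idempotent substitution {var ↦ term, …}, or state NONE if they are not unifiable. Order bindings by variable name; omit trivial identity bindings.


{v1 ↦ (u (m (r) (r) (r)) (u (s) (r))), y1 ↦ (u (s) (r)), z1 ↦ (s)}


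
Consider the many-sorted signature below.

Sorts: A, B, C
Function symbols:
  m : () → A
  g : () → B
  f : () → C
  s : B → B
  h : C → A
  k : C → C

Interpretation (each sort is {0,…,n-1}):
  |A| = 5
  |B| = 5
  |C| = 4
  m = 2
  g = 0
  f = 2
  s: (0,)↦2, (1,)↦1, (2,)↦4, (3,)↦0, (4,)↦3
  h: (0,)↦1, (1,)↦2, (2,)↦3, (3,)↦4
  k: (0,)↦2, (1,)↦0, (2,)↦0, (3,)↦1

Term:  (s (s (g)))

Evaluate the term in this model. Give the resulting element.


value = 4

  g = 0
  (s (g)) = s(0,) = 2
  (s (s (g))) = s(2,) = 4


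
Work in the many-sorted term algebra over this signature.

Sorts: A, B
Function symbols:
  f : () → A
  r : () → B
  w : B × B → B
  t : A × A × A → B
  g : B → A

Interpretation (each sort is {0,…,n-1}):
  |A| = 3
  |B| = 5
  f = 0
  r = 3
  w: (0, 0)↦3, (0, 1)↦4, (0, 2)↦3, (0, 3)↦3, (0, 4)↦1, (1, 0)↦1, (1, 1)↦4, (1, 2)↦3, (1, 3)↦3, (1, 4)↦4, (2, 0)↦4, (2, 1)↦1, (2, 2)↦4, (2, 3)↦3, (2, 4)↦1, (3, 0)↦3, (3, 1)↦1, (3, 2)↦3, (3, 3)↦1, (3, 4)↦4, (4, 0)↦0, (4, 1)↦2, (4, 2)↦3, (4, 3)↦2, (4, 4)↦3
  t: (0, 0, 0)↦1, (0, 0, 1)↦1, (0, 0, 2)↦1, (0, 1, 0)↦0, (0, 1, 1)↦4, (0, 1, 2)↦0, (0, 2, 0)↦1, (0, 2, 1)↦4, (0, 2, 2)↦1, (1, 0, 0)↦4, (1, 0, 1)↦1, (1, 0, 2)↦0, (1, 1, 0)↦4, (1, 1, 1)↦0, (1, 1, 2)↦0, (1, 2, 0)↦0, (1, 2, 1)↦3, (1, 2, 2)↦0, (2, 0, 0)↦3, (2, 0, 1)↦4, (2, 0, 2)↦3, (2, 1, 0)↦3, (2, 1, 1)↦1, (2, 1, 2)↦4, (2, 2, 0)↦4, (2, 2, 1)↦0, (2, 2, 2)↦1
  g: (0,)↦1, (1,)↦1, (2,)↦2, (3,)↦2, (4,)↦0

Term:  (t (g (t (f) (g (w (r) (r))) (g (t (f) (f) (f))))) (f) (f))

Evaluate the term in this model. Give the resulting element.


value = 1

  f = 0
  r = 3
  r = 3
  (w (r) (r)) = w(3, 3) = 1
  (g (w (r) (r))) = g(1,) = 1
  f = 0
  f = 0
  f = 0
  (t (f) (f) (f)) = t(0, 0, 0) = 1
  (g (t (f) (f) (f))) = g(1,) = 1
  (t (f) (g (w (r) (r))) (g (t (f) (f) (f)))) = t(0, 1, 1) = 4
  (g (t (f) (g (w (r) (r))) (g (t (f) (f) (f))))) = g(4,) = 0
  f = 0
  f = 0
  (t (g (t (f) (g (w (r) (r))) (g (t (f) (f) (f))))) (f) (f)) = t(0, 0, 0) = 1


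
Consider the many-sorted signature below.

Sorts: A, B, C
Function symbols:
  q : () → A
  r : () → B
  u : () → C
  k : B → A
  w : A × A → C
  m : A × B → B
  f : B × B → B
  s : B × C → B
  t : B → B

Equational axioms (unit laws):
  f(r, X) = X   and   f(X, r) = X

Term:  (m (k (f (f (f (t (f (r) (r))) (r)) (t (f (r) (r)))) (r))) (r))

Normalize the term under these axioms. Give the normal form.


normal form = (m (k (f (t (r)) (t (r)))) (r))

1. (m (k (f (f (f (t (f (r) (r))) (r)) (t (f (r) (r)))) (r))) (r))  →  (m (k (f (f (t (f (r) (r))) (r)) (t (f (r) (r))))) (r))
2. (m (k (f (f (t (f (r) (r))) (r)) (t (f (r) (r))))) (r))  →  (m (k (f (t (f (r) (r))) (t (f (r) (r))))) (r))
3. (m (k (f (t (f (r) (r))) (t (f (r) (r))))) (r))  →  (m (k (f (t (r)) (t (f (r) (r))))) (r))
4. (m (k (f (t (r)) (t (f (r) (r))))) (r))  →  (m (k (f (t (r)) (t (r)))) (r))


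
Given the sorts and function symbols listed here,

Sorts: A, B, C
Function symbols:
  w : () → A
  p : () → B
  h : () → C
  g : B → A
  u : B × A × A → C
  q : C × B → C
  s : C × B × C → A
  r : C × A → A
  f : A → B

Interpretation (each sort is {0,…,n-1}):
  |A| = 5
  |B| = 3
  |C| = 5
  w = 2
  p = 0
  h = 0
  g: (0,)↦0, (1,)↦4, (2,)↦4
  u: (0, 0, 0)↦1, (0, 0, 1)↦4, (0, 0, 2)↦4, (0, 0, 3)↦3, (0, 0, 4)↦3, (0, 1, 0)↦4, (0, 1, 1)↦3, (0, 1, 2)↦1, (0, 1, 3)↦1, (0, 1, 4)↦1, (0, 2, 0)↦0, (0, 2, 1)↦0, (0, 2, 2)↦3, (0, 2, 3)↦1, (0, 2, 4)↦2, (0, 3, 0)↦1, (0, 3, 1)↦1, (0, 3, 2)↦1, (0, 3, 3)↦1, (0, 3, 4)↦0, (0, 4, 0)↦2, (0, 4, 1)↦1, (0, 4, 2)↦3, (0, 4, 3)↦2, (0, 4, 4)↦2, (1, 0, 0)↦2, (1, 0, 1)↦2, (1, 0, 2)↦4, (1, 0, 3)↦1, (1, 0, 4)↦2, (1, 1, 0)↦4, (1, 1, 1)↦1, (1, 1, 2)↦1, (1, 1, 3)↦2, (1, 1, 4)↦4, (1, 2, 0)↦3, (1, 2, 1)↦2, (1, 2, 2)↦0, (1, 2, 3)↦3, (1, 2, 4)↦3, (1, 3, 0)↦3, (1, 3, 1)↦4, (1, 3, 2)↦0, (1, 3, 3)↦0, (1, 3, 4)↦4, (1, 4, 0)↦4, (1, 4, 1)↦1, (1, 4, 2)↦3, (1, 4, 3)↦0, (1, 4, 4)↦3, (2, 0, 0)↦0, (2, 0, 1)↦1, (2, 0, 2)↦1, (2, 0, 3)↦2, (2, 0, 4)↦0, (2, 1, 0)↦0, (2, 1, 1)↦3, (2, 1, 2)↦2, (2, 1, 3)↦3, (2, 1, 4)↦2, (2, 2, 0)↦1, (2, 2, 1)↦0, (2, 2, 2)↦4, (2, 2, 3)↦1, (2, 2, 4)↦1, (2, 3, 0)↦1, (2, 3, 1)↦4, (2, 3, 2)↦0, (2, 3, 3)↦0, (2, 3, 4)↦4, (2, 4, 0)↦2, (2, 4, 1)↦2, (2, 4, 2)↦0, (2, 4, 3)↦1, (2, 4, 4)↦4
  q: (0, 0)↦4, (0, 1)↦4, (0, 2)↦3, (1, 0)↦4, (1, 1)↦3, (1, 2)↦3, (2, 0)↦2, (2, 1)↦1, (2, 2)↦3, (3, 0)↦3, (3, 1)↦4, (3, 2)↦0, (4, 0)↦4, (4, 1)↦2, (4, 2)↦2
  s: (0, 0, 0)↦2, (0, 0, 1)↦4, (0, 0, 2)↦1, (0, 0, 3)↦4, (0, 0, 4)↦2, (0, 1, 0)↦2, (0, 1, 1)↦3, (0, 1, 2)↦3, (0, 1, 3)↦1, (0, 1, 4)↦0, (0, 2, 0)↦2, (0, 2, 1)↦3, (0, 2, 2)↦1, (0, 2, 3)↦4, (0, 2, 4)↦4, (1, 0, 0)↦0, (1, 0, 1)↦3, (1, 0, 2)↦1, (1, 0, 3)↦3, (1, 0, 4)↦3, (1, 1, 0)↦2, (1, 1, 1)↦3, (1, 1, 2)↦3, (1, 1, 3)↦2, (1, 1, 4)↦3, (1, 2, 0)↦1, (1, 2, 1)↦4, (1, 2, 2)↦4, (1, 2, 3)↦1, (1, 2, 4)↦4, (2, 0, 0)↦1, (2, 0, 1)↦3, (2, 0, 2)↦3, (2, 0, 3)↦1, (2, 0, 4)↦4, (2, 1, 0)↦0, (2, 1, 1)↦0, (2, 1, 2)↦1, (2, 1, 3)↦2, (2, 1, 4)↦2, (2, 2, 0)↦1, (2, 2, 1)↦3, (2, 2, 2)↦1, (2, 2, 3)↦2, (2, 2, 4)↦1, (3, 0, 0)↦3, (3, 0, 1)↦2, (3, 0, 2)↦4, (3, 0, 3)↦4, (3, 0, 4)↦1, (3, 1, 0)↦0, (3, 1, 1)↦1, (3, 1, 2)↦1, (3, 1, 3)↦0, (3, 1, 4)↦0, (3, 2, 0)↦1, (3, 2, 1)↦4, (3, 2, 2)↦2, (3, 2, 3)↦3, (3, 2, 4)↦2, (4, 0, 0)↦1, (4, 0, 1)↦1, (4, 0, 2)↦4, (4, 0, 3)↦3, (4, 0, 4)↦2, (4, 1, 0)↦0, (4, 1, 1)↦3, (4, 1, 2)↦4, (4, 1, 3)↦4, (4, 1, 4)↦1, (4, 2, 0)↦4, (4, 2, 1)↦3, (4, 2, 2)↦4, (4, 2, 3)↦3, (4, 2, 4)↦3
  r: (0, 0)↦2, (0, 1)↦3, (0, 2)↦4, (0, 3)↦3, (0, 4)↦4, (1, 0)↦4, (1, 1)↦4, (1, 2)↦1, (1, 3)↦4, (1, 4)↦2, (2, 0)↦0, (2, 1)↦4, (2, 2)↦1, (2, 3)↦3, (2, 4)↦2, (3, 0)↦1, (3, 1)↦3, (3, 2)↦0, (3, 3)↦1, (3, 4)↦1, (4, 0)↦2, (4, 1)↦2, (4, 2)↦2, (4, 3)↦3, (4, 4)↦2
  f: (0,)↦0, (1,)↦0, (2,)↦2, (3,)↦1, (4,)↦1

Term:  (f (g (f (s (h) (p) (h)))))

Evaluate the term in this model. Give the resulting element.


value = 1

  h = 0
  p = 0
  h = 0
  (s (h) (p) (h)) = s(0, 0, 0) = 2
  (f (s (h) (p) (h))) = f(2,) = 2
  (g (f (s (h) (p) (h)))) = g(2,) = 4
  (f (g (f (s (h) (p) (h))))) = f(4,) = 1


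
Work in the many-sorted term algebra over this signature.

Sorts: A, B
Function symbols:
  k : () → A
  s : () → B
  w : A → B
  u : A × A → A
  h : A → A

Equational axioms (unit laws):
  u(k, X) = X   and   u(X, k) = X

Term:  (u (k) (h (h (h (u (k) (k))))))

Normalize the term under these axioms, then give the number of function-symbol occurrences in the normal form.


size = 4

1. (u (k) (h (h (h (u (k) (k))))))  →  (h (h (h (u (k) (k)))))
2. (h (h (h (u (k) (k)))))  →  (h (h (h (k))))
normal form: (h (h (h (k))))


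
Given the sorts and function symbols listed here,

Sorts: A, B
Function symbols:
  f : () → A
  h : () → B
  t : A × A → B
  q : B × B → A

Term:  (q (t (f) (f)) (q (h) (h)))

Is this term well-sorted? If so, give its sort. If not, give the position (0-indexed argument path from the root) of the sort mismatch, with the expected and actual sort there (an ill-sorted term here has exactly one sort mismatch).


    (f) : A
    (f) : A
  (t (f) (f)) : B
    (h) : B
    (h) : B
  (q (h) (h)) : A
(q (t (f) (f)) (q (h) (h))) : ✗ arg 1 at [1] has sort A, expected B

ill-sorted at position [1]: expected B, got A


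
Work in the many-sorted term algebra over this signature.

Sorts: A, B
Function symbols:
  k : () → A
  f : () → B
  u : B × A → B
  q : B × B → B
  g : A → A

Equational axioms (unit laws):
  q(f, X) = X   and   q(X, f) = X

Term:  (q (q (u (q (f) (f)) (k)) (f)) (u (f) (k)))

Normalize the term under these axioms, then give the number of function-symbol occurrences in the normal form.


1. (q (q (u (q (f) (f)) (k)) (f)) (u (f) (k)))  →  (q (u (q (f) (f)) (k)) (u (f) (k)))
2. (q (u (q (f) (f)) (k)) (u (f) (k)))  →  (q (u (f) (k)) (u (f) (k)))
normal form: (q (u (f) (k)) (u (f) (k)))

size = 7


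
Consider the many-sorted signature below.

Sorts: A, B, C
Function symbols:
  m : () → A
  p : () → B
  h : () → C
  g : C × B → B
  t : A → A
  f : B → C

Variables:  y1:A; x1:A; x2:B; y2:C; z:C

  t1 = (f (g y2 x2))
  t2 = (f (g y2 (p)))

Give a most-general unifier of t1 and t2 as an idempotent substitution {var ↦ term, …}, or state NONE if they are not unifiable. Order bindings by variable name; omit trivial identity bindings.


{x2 ↦ (p)}


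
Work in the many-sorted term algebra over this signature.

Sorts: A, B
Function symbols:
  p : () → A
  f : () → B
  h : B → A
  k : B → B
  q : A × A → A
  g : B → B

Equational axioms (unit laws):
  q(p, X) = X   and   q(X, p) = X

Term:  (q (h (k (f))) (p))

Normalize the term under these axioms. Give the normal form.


normal form = (h (k (f)))

1. (q (h (k (f))) (p))  →  (h (k (f)))


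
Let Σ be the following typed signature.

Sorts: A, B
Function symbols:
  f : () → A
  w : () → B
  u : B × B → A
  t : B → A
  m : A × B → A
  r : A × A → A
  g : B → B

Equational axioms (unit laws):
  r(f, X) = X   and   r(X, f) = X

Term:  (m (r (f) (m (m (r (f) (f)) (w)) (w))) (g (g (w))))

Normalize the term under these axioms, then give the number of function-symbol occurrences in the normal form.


1. (m (r (f) (m (m (r (f) (f)) (w)) (w))) (g (g (w))))  →  (m (m (m (r (f) (f)) (w)) (w)) (g (g (w))))
2. (m (m (m (r (f) (f)) (w)) (w)) (g (g (w))))  →  (m (m (m (f) (w)) (w)) (g (g (w))))
normal form: (m (m (m (f) (w)) (w)) (g (g (w))))

size = 9


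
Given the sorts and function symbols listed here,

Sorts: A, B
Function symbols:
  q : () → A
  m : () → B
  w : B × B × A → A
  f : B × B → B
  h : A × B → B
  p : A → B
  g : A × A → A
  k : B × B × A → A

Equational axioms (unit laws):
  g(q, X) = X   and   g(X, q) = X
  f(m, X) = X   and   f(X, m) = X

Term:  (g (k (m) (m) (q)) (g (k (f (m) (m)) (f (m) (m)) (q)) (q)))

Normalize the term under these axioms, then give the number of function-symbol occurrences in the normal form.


1. (g (k (m) (m) (q)) (g (k (f (m) (m)) (f (m) (m)) (q)) (q)))  →  (g (k (m) (m) (q)) (k (f (m) (m)) (f (m) (m)) (q)))
2. (g (k (m) (m) (q)) (k (f (m) (m)) (f (m) (m)) (q)))  →  (g (k (m) (m) (q)) (k (m) (f (m) (m)) (q)))
3. (g (k (m) (m) (q)) (k (m) (f (m) (m)) (q)))  →  (g (k (m) (m) (q)) (k (m) (m) (q)))
normal form: (g (k (m) (m) (q)) (k (m) (m) (q)))

size = 9


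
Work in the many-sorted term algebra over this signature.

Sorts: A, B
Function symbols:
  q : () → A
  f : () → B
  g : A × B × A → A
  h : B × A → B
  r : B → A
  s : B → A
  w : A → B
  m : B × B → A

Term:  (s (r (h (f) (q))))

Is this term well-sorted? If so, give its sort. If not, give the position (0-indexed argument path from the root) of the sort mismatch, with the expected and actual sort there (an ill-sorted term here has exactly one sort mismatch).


      (f) : B
      (q) : A
    (h (f) (q)) : B
  (r (h (f) (q))) : A
(s (r (h (f) (q)))) : ✗ arg 0 at [0] has sort A, expected B

ill-sorted at position [0]: expected B, got A


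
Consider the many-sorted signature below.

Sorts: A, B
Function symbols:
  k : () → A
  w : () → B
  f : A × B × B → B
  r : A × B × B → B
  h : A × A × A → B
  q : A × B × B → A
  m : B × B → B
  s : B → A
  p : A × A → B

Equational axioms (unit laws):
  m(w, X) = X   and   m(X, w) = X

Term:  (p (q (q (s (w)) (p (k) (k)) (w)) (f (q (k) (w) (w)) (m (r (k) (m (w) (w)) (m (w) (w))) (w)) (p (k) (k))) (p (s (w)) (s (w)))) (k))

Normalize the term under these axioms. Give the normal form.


normal form = (p (q (q (s (w)) (p (k) (k)) (w)) (f (q (k) (w) (w)) (r (k) (w) (w)) (p (k) (k))) (p (s (w)) (s (w)))) (k))

1. (p (q (q (s (w)) (p (k) (k)) (w)) (f (q (k) (w) (w)) (m (r (k) (m (w) (w)) (m (w) (w))) (w)) (p (k) (k))) (p (s (w)) (s (w)))) (k))  →  (p (q (q (s (w)) (p (k) (k)) (w)) (f (q (k) (w) (w)) (r (k) (m (w) (w)) (m (w) (w))) (p (k) (k))) (p (s (w)) (s (w)))) (k))
2. (p (q (q (s (w)) (p (k) (k)) (w)) (f (q (k) (w) (w)) (r (k) (m (w) (w)) (m (w) (w))) (p (k) (k))) (p (s (w)) (s (w)))) (k))  →  (p (q (q (s (w)) (p (k) (k)) (w)) (f (q (k) (w) (w)) (r (k) (w) (m (w) (w))) (p (k) (k))) (p (s (w)) (s (w)))) (k))
3. (p (q (q (s (w)) (p (k) (k)) (w)) (f (q (k) (w) (w)) (r (k) (w) (m (w) (w))) (p (k) (k))) (p (s (w)) (s (w)))) (k))  →  (p (q (q (s (w)) (p (k) (k)) (w)) (f (q (k) (w) (w)) (r (k) (w) (w)) (p (k) (k))) (p (s (w)) (s (w)))) (k))


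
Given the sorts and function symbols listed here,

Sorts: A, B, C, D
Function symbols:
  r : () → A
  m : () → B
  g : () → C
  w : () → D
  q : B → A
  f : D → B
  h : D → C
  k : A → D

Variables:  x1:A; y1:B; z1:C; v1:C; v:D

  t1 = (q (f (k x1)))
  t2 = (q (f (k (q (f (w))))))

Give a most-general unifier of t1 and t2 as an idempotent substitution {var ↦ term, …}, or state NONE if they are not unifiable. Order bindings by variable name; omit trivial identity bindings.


{x1 ↦ (q (f (w)))}


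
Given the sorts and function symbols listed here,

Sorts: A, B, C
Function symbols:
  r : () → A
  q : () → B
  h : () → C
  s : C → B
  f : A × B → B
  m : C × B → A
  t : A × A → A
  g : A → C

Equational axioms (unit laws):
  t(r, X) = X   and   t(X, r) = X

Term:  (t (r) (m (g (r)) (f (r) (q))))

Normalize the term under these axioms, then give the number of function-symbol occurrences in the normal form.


1. (t (r) (m (g (r)) (f (r) (q))))  →  (m (g (r)) (f (r) (q)))
normal form: (m (g (r)) (f (r) (q)))

size = 6


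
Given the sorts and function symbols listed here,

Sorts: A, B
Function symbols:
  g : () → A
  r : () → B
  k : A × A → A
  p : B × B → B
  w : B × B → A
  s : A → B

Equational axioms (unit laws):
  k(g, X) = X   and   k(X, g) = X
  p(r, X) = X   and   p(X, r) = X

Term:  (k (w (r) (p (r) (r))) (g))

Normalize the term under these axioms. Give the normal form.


normal form = (w (r) (r))

1. (k (w (r) (p (r) (r))) (g))  →  (w (r) (p (r) (r)))
2. (w (r) (p (r) (r)))  →  (w (r) (r))


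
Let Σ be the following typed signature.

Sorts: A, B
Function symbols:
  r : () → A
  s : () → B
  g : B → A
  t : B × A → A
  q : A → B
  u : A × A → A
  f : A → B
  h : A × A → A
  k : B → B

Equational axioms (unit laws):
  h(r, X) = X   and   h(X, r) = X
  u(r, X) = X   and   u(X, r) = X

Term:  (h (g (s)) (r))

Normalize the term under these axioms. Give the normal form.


normal form = (g (s))

1. (h (g (s)) (r))  →  (g (s))


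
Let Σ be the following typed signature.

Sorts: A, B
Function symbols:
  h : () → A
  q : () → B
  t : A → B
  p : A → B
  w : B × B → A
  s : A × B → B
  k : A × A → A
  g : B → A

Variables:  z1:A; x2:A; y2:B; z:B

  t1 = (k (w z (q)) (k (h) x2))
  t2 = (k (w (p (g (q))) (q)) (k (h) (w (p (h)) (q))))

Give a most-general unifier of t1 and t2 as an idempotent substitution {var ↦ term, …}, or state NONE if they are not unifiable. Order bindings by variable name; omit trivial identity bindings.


{x2 ↦ (w (p (h)) (q)), z ↦ (p (g (q)))}


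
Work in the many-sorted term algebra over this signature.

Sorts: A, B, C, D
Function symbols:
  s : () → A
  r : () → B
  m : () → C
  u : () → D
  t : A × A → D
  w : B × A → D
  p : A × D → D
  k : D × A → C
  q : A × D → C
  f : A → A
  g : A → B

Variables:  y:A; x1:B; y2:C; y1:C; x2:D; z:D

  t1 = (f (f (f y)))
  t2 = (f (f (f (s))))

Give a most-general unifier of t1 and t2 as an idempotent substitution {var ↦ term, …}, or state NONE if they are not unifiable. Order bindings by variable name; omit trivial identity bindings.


{y ↦ (s)}


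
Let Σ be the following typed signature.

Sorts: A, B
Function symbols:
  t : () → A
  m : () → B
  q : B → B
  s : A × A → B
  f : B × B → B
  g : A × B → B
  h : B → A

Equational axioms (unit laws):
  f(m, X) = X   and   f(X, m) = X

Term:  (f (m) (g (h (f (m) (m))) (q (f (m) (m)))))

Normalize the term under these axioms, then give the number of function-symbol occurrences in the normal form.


1. (f (m) (g (h (f (m) (m))) (q (f (m) (m)))))  →  (g (h (f (m) (m))) (q (f (m) (m))))
2. (g (h (f (m) (m))) (q (f (m) (m))))  →  (g (h (m)) (q (f (m) (m))))
3. (g (h (m)) (q (f (m) (m))))  →  (g (h (m)) (q (m)))
normal form: (g (h (m)) (q (m)))

size = 5


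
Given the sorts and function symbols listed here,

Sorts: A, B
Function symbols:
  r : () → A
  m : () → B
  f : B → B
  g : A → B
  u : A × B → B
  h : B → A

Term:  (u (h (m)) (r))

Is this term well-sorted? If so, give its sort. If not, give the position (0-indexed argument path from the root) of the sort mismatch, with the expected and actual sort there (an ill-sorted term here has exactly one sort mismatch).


ill-sorted at position [1]: expected B, got A

    (m) : B
  (h (m)) : A
  (r) : A
(u (h (m)) (r)) : ✗ arg 1 at [1] has sort A, expected B


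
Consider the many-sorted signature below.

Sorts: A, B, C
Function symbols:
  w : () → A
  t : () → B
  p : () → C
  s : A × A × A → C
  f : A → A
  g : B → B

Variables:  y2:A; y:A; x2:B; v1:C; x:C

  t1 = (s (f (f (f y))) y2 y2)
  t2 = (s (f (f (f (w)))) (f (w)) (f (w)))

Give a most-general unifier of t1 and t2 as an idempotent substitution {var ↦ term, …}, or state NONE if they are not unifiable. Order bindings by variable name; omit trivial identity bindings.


{y ↦ (w), y2 ↦ (f (w))}


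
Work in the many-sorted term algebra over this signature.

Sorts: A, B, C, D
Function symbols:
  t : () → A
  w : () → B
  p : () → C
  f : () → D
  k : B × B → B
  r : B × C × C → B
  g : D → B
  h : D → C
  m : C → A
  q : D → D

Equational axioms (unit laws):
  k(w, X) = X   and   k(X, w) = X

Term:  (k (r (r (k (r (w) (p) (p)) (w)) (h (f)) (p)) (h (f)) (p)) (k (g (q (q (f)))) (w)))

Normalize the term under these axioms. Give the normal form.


normal form = (k (r (r (r (w) (p) (p)) (h (f)) (p)) (h (f)) (p)) (g (q (q (f)))))

1. (k (r (r (k (r (w) (p) (p)) (w)) (h (f)) (p)) (h (f)) (p)) (k (g (q (q (f)))) (w)))  →  (k (r (r (r (w) (p) (p)) (h (f)) (p)) (h (f)) (p)) (k (g (q (q (f)))) (w)))
2. (k (r (r (r (w) (p) (p)) (h (f)) (p)) (h (f)) (p)) (k (g (q (q (f)))) (w)))  →  (k (r (r (r (w) (p) (p)) (h (f)) (p)) (h (f)) (p)) (g (q (q (f)))))


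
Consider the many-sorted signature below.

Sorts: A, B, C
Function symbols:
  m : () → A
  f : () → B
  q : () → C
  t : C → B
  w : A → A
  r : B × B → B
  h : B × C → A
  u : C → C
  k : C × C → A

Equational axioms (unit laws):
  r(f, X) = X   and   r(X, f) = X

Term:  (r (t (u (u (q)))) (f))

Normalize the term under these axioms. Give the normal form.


1. (r (t (u (u (q)))) (f))  →  (t (u (u (q))))

normal form = (t (u (u (q))))


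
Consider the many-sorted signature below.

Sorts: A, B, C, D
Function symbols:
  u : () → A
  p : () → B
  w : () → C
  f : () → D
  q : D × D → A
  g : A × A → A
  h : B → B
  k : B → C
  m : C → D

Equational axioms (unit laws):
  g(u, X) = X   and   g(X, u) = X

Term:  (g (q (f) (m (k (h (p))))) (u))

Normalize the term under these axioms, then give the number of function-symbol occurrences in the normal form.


size = 6

1. (g (q (f) (m (k (h (p))))) (u))  →  (q (f) (m (k (h (p)))))
normal form: (q (f) (m (k (h (p)))))


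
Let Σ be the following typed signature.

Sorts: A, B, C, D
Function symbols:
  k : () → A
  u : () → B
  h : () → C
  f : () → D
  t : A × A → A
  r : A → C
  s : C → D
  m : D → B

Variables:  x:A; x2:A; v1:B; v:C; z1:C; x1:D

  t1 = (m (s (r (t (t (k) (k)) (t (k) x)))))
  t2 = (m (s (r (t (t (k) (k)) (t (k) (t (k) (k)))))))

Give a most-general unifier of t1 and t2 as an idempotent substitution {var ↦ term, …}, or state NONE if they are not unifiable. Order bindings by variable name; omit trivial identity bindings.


{x ↦ (t (k) (k))}


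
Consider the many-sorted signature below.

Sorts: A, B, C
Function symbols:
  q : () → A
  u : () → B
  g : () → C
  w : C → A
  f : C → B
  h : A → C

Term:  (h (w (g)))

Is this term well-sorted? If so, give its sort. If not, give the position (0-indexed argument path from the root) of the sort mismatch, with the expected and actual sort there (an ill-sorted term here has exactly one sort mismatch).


    (g) : C
  (w (g)) : A
(h (w (g))) : C

well-sorted; sort = C


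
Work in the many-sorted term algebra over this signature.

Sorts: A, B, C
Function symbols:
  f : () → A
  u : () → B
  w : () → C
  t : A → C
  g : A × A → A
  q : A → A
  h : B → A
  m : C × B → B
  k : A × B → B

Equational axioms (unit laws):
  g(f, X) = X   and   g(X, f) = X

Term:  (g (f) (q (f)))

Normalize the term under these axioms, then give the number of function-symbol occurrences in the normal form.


1. (g (f) (q (f)))  →  (q (f))
normal form: (q (f))

size = 2


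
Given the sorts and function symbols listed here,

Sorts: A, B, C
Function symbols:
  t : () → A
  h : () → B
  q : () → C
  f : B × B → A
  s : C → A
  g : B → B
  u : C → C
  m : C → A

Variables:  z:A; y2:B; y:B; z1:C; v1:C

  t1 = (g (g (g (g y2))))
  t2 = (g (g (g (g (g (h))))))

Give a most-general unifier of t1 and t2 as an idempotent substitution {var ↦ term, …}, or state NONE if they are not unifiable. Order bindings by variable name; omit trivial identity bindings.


{y2 ↦ (g (h))}


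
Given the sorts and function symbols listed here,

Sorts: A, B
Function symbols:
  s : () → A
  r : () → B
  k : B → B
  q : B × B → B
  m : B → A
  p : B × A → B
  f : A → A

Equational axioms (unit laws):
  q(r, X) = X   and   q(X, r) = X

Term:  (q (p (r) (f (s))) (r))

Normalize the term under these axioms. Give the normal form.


normal form = (p (r) (f (s)))

1. (q (p (r) (f (s))) (r))  →  (p (r) (f (s)))


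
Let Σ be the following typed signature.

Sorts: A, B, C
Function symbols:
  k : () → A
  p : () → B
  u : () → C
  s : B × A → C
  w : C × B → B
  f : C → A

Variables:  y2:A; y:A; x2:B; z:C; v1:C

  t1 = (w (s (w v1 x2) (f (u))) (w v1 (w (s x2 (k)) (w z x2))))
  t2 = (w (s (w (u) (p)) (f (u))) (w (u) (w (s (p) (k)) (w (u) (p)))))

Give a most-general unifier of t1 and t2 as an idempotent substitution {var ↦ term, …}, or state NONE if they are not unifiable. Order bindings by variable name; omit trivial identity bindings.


{v1 ↦ (u), x2 ↦ (p), z ↦ (u)}


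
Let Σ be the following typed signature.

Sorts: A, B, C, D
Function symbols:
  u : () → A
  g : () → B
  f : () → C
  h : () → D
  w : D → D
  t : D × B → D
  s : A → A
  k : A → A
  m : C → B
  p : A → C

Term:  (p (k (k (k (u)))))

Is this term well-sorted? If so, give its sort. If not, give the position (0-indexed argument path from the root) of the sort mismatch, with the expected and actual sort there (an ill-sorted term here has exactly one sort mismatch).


        (u) : A
      (k (u)) : A
    (k (k (u))) : A
  (k (k (k (u)))) : A
(p (k (k (k (u))))) : C

well-sorted; sort = C


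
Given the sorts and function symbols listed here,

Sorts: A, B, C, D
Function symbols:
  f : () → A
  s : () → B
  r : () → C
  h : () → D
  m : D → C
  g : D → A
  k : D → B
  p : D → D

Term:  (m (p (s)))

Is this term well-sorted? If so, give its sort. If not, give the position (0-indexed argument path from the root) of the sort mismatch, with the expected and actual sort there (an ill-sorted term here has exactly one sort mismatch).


    (s) : B
  (p (s)) : ✗ arg 0 at [0, 0] has sort B, expected D

ill-sorted at position [0, 0]: expected D, got B


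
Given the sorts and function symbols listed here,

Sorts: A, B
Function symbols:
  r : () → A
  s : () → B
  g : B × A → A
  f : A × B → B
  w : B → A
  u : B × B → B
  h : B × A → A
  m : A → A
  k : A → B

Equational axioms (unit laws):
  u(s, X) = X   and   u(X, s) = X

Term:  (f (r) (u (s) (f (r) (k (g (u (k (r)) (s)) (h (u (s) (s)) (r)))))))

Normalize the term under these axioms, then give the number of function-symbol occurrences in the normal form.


size = 11

1. (f (r) (u (s) (f (r) (k (g (u (k (r)) (s)) (h (u (s) (s)) (r)))))))  →  (f (r) (f (r) (k (g (u (k (r)) (s)) (h (u (s) (s)) (r))))))
2. (f (r) (f (r) (k (g (u (k (r)) (s)) (h (u (s) (s)) (r))))))  →  (f (r) (f (r) (k (g (k (r)) (h (u (s) (s)) (r))))))
3. (f (r) (f (r) (k (g (k (r)) (h (u (s) (s)) (r))))))  →  (f (r) (f (r) (k (g (k (r)) (h (s) (r))))))
normal form: (f (r) (f (r) (k (g (k (r)) (h (s) (r))))))


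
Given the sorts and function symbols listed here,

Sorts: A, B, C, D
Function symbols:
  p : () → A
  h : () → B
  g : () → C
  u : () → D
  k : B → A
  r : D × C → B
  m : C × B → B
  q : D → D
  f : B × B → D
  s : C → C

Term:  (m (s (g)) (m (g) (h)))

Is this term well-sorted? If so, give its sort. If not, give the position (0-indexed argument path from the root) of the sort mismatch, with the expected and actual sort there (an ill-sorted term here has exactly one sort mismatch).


well-sorted; sort = B

    (g) : C
  (s (g)) : C
    (g) : C
    (h) : B
  (m (g) (h)) : B
(m (s (g)) (m (g) (h))) : B


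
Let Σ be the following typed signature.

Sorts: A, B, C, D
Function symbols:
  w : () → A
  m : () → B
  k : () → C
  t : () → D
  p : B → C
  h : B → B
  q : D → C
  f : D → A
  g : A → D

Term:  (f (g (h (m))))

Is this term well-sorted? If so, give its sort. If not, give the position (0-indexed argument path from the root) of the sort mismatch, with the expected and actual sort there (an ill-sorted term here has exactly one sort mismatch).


      (m) : B
    (h (m)) : B
  (g (h (m))) : ✗ arg 0 at [0, 0] has sort B, expected A

ill-sorted at position [0, 0]: expected A, got B


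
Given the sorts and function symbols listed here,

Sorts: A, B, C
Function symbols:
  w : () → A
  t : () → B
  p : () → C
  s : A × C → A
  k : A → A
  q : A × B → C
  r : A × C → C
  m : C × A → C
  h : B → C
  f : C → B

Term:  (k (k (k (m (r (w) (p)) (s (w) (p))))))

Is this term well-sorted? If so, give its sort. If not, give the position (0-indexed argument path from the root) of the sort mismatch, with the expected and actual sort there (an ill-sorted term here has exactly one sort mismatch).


          (w) : A
          (p) : C
        (r (w) (p)) : C
          (w) : A
          (p) : C
        (s (w) (p)) : A
      (m (r (w) (p)) (s (w) (p))) : C
    (k (m (r (w) (p)) (s (w) (p)))) : ✗ arg 0 at [0, 0, 0] has sort C, expected A

ill-sorted at position [0, 0, 0]: expected A, got C


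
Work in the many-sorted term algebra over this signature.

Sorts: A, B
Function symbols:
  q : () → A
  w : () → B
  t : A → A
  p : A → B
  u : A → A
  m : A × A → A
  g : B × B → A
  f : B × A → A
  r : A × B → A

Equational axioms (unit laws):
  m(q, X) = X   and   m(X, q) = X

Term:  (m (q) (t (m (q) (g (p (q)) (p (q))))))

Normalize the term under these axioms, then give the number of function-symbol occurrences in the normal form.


1. (m (q) (t (m (q) (g (p (q)) (p (q))))))  →  (t (m (q) (g (p (q)) (p (q)))))
2. (t (m (q) (g (p (q)) (p (q)))))  →  (t (g (p (q)) (p (q))))
normal form: (t (g (p (q)) (p (q))))

size = 6


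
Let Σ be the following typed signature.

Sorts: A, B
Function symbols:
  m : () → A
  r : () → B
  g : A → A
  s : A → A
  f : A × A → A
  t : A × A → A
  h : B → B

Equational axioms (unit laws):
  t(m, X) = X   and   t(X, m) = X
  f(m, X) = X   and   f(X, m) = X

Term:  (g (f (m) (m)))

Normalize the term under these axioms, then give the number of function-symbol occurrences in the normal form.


1. (g (f (m) (m)))  →  (g (m))
normal form: (g (m))

size = 2


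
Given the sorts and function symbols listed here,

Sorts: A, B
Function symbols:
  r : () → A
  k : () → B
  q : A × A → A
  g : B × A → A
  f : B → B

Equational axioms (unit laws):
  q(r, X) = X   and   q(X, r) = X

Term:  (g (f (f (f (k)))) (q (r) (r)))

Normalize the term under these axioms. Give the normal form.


1. (g (f (f (f (k)))) (q (r) (r)))  →  (g (f (f (f (k)))) (r))

normal form = (g (f (f (f (k)))) (r))


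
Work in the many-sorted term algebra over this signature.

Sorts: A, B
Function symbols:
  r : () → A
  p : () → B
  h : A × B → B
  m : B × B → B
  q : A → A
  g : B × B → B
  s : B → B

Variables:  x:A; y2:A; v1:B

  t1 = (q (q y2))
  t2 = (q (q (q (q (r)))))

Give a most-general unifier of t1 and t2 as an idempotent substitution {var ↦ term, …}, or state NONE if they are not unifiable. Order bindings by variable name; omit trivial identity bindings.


{y2 ↦ (q (q (r)))}


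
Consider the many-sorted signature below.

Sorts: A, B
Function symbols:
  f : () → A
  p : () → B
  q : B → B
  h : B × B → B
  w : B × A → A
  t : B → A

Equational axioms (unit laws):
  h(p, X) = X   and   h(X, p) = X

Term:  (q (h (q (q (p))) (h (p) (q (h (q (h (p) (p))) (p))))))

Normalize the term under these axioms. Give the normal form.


normal form = (q (h (q (q (p))) (q (q (p)))))

1. (q (h (q (q (p))) (h (p) (q (h (q (h (p) (p))) (p))))))  →  (q (h (q (q (p))) (q (h (q (h (p) (p))) (p)))))
2. (q (h (q (q (p))) (q (h (q (h (p) (p))) (p)))))  →  (q (h (q (q (p))) (q (q (h (p) (p))))))
3. (q (h (q (q (p))) (q (q (h (p) (p))))))  →  (q (h (q (q (p))) (q (q (p)))))


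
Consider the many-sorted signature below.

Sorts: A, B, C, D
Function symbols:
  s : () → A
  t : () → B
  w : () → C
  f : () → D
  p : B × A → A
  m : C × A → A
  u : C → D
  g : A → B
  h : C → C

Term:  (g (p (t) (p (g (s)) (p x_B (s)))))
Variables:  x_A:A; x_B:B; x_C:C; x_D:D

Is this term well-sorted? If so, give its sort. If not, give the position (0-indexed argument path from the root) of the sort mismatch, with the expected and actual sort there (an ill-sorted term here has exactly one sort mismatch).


    (t) : B
        (s) : A
      (g (s)) : B
        x_B : B
        (s) : A
      (p x_B (s)) : A
    (p (g (s)) (p x_B (s))) : A
  (p (t) (p (g (s)) (p x_B (s)))) : A
(g (p (t) (p (g (s)) (p x_B (s))))) : B

well-sorted; sort = B


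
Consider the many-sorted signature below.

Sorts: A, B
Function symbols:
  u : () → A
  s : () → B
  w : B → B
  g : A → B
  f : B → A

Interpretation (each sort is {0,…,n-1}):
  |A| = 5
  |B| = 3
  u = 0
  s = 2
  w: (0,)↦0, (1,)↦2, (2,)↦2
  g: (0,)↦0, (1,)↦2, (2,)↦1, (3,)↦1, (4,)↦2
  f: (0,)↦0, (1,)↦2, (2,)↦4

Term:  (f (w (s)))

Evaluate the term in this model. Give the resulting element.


value = 4

  s = 2
  (w (s)) = w(2,) = 2
  (f (w (s))) = f(2,) = 4


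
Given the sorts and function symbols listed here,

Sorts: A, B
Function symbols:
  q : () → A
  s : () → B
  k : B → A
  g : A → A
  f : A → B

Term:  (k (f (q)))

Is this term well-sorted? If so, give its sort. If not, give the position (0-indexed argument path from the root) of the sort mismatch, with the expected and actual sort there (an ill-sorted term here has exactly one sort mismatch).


well-sorted; sort = A

    (q) : A
  (f (q)) : B
(k (f (q))) : A


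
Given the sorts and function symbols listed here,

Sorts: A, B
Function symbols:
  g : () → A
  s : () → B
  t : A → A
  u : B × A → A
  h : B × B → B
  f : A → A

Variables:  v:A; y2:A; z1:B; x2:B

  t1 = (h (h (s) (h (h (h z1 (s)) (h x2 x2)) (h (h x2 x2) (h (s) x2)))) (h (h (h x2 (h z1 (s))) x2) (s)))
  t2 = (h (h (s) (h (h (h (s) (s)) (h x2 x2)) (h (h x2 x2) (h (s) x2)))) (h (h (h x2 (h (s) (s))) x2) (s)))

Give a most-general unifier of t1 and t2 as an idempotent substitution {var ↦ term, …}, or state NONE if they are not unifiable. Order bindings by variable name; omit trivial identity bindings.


{z1 ↦ (s)}


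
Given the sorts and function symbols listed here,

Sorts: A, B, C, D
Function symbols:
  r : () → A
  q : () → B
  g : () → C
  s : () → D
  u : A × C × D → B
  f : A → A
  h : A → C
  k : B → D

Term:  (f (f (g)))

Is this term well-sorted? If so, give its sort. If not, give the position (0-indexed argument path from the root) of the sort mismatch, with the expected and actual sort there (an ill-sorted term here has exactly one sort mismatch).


ill-sorted at position [0, 0]: expected A, got C

    (g) : C
  (f (g)) : ✗ arg 0 at [0, 0] has sort C, expected A


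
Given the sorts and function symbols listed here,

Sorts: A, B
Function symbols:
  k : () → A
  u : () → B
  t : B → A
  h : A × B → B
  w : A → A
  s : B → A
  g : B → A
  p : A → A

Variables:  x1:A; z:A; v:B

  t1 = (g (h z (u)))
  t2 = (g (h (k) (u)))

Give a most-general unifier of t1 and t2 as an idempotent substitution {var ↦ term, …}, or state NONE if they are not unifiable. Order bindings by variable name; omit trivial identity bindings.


{z ↦ (k)}


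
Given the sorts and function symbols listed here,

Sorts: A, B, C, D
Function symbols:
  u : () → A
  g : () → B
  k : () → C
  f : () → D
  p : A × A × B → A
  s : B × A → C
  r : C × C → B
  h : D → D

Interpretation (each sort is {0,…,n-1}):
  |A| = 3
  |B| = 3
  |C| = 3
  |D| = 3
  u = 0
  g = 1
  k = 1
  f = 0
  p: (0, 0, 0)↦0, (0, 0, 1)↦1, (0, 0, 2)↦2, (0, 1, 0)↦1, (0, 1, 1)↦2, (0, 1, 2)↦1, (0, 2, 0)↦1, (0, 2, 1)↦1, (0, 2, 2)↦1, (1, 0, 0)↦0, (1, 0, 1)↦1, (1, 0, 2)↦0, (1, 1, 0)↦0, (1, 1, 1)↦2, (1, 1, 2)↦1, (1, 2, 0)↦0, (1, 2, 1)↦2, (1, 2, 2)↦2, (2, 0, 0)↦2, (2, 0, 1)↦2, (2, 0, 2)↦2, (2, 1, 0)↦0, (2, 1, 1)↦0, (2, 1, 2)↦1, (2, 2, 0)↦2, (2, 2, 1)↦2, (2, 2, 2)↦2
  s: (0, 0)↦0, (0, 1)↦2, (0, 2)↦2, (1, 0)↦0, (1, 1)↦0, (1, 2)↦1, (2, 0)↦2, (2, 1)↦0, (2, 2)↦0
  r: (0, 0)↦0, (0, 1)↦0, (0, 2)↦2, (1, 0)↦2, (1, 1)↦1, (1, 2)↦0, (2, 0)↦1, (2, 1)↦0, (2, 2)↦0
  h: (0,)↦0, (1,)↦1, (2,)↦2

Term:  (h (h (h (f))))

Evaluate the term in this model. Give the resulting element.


value = 0

  f = 0
  (h (f)) = h(0,) = 0
  (h (h (f))) = h(0,) = 0
  (h (h (h (f)))) = h(0,) = 0


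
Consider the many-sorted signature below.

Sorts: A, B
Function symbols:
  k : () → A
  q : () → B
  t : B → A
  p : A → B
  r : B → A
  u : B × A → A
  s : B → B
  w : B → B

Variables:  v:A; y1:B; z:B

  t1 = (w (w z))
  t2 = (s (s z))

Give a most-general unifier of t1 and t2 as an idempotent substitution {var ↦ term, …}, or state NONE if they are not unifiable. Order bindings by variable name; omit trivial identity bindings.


head clash or occurs-check failure — not unifiable

NONE (not unifiable)


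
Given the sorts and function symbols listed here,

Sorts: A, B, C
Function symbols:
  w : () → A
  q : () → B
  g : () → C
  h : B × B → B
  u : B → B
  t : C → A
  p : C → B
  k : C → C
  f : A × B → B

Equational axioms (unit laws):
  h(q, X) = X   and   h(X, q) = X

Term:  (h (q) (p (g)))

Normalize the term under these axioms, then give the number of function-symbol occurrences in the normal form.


1. (h (q) (p (g)))  →  (p (g))
normal form: (p (g))

size = 2


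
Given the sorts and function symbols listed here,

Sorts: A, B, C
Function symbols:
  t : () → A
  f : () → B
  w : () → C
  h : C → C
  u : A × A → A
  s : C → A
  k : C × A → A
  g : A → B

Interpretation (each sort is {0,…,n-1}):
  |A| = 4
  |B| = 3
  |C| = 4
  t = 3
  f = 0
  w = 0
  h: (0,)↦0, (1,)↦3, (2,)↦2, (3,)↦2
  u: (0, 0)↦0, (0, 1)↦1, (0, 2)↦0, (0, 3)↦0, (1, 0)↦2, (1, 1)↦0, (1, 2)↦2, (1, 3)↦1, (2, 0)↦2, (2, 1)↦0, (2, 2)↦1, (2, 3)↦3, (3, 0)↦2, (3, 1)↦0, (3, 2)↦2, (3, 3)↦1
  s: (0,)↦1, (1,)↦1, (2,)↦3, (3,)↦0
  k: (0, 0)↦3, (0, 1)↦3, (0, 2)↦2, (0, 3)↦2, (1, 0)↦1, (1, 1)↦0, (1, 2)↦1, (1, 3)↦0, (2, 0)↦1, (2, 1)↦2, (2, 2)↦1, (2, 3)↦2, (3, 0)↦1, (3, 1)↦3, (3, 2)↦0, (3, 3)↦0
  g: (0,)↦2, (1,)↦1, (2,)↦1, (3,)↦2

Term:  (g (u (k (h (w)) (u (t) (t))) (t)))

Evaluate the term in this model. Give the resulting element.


  w = 0
  (h (w)) = h(0,) = 0
  t = 3
  t = 3
  (u (t) (t)) = u(3, 3) = 1
  (k (h (w)) (u (t) (t))) = k(0, 1) = 3
  t = 3
  (u (k (h (w)) (u (t) (t))) (t)) = u(3, 3) = 1
  (g (u (k (h (w)) (u (t) (t))) (t))) = g(1,) = 1

value = 1


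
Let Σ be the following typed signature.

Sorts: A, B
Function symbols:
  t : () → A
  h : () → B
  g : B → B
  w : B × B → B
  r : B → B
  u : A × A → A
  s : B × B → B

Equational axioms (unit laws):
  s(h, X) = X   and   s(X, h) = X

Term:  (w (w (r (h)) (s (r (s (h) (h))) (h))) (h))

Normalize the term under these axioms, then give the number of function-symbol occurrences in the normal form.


size = 7

1. (w (w (r (h)) (s (r (s (h) (h))) (h))) (h))  →  (w (w (r (h)) (r (s (h) (h)))) (h))
2. (w (w (r (h)) (r (s (h) (h)))) (h))  →  (w (w (r (h)) (r (h))) (h))
normal form: (w (w (r (h)) (r (h))) (h))


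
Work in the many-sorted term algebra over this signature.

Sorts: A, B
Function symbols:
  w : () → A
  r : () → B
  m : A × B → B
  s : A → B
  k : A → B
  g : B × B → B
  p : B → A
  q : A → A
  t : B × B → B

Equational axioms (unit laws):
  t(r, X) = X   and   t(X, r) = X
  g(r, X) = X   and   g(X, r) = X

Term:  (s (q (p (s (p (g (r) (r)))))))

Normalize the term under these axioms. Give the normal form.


1. (s (q (p (s (p (g (r) (r)))))))  →  (s (q (p (s (p (r))))))

normal form = (s (q (p (s (p (r))))))


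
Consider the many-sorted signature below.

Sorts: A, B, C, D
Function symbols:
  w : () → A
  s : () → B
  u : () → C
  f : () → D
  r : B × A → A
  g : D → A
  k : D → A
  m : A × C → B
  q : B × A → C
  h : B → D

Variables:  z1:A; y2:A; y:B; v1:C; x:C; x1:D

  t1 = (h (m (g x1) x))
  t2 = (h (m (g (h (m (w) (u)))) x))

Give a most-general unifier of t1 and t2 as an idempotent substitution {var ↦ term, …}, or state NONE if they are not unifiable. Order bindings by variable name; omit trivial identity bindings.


{x1 ↦ (h (m (w) (u)))}


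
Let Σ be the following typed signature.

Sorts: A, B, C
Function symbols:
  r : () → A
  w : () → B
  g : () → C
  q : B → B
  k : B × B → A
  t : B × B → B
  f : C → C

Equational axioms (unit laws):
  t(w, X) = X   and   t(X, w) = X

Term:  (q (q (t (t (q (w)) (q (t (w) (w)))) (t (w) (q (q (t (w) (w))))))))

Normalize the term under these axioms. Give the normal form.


1. (q (q (t (t (q (w)) (q (t (w) (w)))) (t (w) (q (q (t (w) (w))))))))  →  (q (q (t (t (q (w)) (q (w))) (t (w) (q (q (t (w) (w))))))))
2. (q (q (t (t (q (w)) (q (w))) (t (w) (q (q (t (w) (w))))))))  →  (q (q (t (t (q (w)) (q (w))) (q (q (t (w) (w)))))))
3. (q (q (t (t (q (w)) (q (w))) (q (q (t (w) (w)))))))  →  (q (q (t (t (q (w)) (q (w))) (q (q (w))))))

normal form = (q (q (t (t (q (w)) (q (w))) (q (q (w))))))


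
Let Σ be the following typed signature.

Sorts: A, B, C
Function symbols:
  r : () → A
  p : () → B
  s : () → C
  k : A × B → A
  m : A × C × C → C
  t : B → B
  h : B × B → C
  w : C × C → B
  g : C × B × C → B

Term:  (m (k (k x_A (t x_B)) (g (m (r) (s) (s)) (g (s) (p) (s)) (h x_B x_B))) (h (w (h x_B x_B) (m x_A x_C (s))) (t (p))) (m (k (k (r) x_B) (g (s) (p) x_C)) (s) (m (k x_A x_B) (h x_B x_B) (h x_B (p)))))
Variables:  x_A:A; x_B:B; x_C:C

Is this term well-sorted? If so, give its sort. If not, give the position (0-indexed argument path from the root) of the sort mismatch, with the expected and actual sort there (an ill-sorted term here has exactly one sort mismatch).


      x_A : A
        x_B : B
      (t x_B) : B
    (k x_A (t x_B)) : A
        (r) : A
        (s) : C
        (s) : C
      (m (r) (s) (s)) : C
        (s) : C
        (p) : B
        (s) : C
      (g (s) (p) (s)) : B
        x_B : B
        x_B : B
      (h x_B x_B) : C
    (g (m (r) (s) (s)) (g (s) (p) (s)) (h x_B x_B)) : B
  (k (k x_A (t x_B)) (g (m (r) (s) (s)) (g (s) (p) (s)) (h x_B x_B))) : A
        x_B : B
        x_B : B
      (h x_B x_B) : C
        x_A : A
        x_C : C
        (s) : C
      (m x_A x_C (s)) : C
    (w (h x_B x_B) (m x_A x_C (s))) : B
      (p) : B
    (t (p)) : B
  (h (w (h x_B x_B) (m x_A x_C (s))) (t (p))) : C
        (r) : A
        x_B : B
      (k (r) x_B) : A
        (s) : C
        (p) : B
        x_C : C
      (g (s) (p) x_C) : B
    (k (k (r) x_B) (g (s) (p) x_C)) : A
    (s) : C
        x_A : A
        x_B : B
      (k x_A x_B) : A
        x_B : B
        x_B : B
      (h x_B x_B) : C
        x_B : B
        (p) : B
      (h x_B (p)) : C
    (m (k x_A x_B) (h x_B x_B) (h x_B (p))) : C
  (m (k (k (r) x_B) (g (s) (p) x_C)) (s) (m (k x_A x_B) (h x_B x_B) (h x_B (p)))) : C
(m (k (k x_A (t x_B)) (g (m (r) (s) (s)) (g (s) (p) (s)) (h x_B x_B))) (h (w (h x_B x_B) (m x_A x_C (s))) (t (p))) (m (k (k (r) x_B) (g (s) (p) x_C)) (s) (m (k x_A x_B) (h x_B x_B) (h x_B (p))))) : C

well-sorted; sort = C
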